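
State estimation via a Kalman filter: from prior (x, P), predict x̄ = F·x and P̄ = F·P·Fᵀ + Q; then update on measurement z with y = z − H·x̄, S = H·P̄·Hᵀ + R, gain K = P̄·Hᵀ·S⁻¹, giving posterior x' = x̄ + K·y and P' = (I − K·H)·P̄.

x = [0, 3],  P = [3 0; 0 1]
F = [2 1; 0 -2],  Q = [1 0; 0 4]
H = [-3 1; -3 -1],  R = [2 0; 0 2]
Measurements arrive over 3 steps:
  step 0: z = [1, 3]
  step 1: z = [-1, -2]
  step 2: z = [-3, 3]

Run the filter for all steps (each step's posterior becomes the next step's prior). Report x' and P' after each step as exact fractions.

step 0: x' = [-715/1107, -1676/1107], P' = [122/1107 -2/1107; -2/1107 980/1107]
step 1: x' = [2019/5764, 45514/87901], P' = [303/2882 -16/1441; -16/1441 75796/87901]
step 2: x' = [2389943/26942904, -8785901/3367863], P' = [1414307/13471452 -36922/3367863; -36922/3367863 2903180/3367863]

step 0: x̄ = F·x = [3, -6]
step 0: P̄ = F·P·Fᵀ + Q = [14 -2; -2 8]
step 0: y = z − H·x̄ = [16, 6]
step 0: S = H·P̄·Hᵀ + R = [148 118; 118 124]
step 0: K = P̄·Hᵀ·S⁻¹ = [-184/1107 -182/1107; 493/1107 -487/1107]
step 0: x' = x̄ + K·y = [-715/1107, -1676/1107]
step 0: P' = (I − K·H)·P̄ = [122/1107 -2/1107; -2/1107 980/1107]
step 1: x̄ = F·x = [-3106/1107, 3352/1107]
step 1: P̄ = F·P·Fᵀ + Q = [2567/1107 -1952/1107; -1952/1107 8348/1107]
step 1: y = z − H·x̄ = [-13777/1107, -8180/1107]
step 1: S = H·P̄·Hᵀ + R = [45377/1107 14755/1107; 14755/1107 21953/1107]
step 1: K = P̄·Hᵀ·S⁻¹ = [-941/5764 -877/5764; 39362/87901 -36434/87901]
step 1: x' = x̄ + K·y = [2019/5764, 45514/87901]
step 1: P' = (I − K·H)·P̄ = [303/2882 -16/1441; -16/1441 75796/87901]
step 2: x̄ = F·x = [214187/175802, -91028/87901]
step 2: P̄ = F·P·Fᵀ + Q = [196759/87901 -147688/87901; -147688/87901 654788/87901]
step 2: y = z − H·x̄ = [297211/175802, 987911/175802]
step 2: S = H·P̄·Hᵀ + R = [3487549/87901 1116043/87901; 1116043/87901 1715293/87901]
step 2: K = P̄·Hᵀ·S⁻¹ = [-4390609/26942904 -4095233/26942904; 1506973/3367863 -1396207/3367863]
step 2: x' = x̄ + K·y = [2389943/26942904, -8785901/3367863]
step 2: P' = (I − K·H)·P̄ = [1414307/13471452 -36922/3367863; -36922/3367863 2903180/3367863]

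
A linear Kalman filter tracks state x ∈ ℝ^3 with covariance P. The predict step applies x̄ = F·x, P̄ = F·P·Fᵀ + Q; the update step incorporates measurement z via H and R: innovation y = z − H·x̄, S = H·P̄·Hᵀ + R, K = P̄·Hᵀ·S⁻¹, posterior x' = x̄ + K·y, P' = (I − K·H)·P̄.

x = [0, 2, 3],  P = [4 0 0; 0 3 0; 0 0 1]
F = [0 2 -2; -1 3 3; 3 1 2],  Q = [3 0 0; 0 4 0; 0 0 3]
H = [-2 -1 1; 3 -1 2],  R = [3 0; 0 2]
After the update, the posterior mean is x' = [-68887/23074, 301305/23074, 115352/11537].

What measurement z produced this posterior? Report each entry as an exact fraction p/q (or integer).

z = [3, -2]

x̄ = F·x = [-2, 15, 8]
P̄ = F·P·Fᵀ + Q = [19 12 2; 12 44 3; 2 3 46]
S = H·P̄·Hᵀ + R = [203 -1; -1 341]
K = P̄·Hᵀ·S⁻¹ = [-16319/69222 9899/69222; -7389/23074 -157/23074; 6697/34611 9662/34611]
x' − x̄ = [-22739/23074, -44805/23074, 23056/11537] = K·y
y = (KᵀK)⁻¹·Kᵀ·(x' − x̄) = [6, 3]
z = y + H·x̄ = [6, 3] + [-3, -5] = [3, -2]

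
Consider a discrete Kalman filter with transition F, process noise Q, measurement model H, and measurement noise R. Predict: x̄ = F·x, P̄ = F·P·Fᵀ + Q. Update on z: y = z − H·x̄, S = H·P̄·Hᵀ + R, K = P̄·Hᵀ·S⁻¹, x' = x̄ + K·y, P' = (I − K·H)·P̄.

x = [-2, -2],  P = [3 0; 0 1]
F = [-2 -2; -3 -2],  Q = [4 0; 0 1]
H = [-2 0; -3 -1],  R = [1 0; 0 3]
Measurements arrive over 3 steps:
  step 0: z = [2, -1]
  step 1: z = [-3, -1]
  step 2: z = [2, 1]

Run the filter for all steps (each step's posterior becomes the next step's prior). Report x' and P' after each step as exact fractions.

step 0: x̄ = F·x = [8, 10]
step 0: P̄ = F·P·Fᵀ + Q = [20 22; 22 32]
step 0: y = z − H·x̄ = [18, 33]
step 0: S = H·P̄·Hᵀ + R = [81 164; 164 347]
step 0: K = P̄·Hᵀ·S⁻¹ = [-432/1211 -82/1211; 804/1211 -722/1211]
step 0: x' = x̄ + K·y = [-794/1211, 2756/1211]
step 0: P' = (I − K·H)·P̄ = [216/1211 -402/1211; -402/1211 3372/1211]
step 1: x̄ = F·x = [-3924/1211, -3130/1211]
step 1: P̄ = F·P·Fᵀ + Q = [15980/1211 10764/1211; 10764/1211 11819/1211]
step 1: y = z − H·x̄ = [-11481/1211, -16113/1211]
step 1: S = H·P̄·Hᵀ + R = [65131/1211 117408/1211; 117408/1211 223856/1211]
step 1: K = P̄·Hᵀ·S⁻¹ = [-13528/41047 -3669/41047; 18570/41047 -285247/656752]
step 1: x' = x̄ + K·y = [44067/41047, -718979/656752]
step 1: P' = (I − K·H)·P̄ = [6764/41047 -9285/41047; -9285/41047 1301421/656752]
step 2: x̄ = F·x = [13907/328376, -338629/328376]
step 2: P̄ = F·P·Fᵀ + Q = [1769277/164188 1092357/164188; 1092357/164188 1263433/164188]
step 2: y = z − H·x̄ = [342283/164188, 7867/82094]
step 2: S = H·P̄·Hᵀ + R = [1810324/41047 3200094/41047; 3200094/41047 6058408/41047]
step 2: K = P̄·Hᵀ·S⁻¹ = [-2913735/8856674 -1600047/17713348; 1970532/4428337 -7482235/17713348]
step 2: x' = x̄ + K·y = [-23103385/35426696, -2551549/17713348]
step 2: P' = (I − K·H)·P̄ = [2913735/17713348 -985266/4428337; -985266/4428337 34269897/17713348]

step 0: x' = [-794/1211, 2756/1211], P' = [216/1211 -402/1211; -402/1211 3372/1211]
step 1: x' = [44067/41047, -718979/656752], P' = [6764/41047 -9285/41047; -9285/41047 1301421/656752]
step 2: x' = [-23103385/35426696, -2551549/17713348], P' = [2913735/17713348 -985266/4428337; -985266/4428337 34269897/17713348]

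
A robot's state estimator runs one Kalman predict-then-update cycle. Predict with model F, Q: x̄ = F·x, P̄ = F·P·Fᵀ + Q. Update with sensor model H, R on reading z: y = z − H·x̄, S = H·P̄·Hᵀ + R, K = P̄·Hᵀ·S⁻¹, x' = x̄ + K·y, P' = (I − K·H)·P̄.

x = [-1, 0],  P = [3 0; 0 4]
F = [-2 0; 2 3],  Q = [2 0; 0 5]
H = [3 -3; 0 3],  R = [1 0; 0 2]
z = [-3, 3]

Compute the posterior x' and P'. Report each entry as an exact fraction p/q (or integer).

x̄ = F·x = [2, -2]
P̄ = F·P·Fᵀ + Q = [14 -12; -12 53]
y = z − H·x̄ = [-15, 9]
S = H·P̄·Hᵀ + R = [820 -585; -585 479]
K = P̄·Hᵀ·S⁻¹ = [16302/50555 3222/10111; -78/10111 3261/10111]
x' = x̄ + K·y = [314/10111, 10297/10111]
P' = (I − K·H)·P̄ = [16174/50555 2148/10111; 2148/10111 2174/10111]

x' = [314/10111, 10297/10111]
P' = [16174/50555 2148/10111; 2148/10111 2174/10111]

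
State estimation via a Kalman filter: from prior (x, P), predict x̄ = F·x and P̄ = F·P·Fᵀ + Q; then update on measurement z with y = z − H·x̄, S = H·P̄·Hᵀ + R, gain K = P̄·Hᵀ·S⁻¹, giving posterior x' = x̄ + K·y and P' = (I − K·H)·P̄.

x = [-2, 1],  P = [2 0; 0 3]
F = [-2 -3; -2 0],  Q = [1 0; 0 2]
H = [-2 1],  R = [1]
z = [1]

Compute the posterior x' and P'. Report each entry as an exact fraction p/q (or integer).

x' = [187/123, 166/41]
P' = [332/123 200/41; 200/41 398/41]

x̄ = F·x = [1, 4]
P̄ = F·P·Fᵀ + Q = [36 8; 8 10]
y = z − H·x̄ = [-1]
S = H·P̄·Hᵀ + R = [123]
K = P̄·Hᵀ·S⁻¹ = [-64/123; -2/41]
x' = x̄ + K·y = [187/123, 166/41]
P' = (I − K·H)·P̄ = [332/123 200/41; 200/41 398/41]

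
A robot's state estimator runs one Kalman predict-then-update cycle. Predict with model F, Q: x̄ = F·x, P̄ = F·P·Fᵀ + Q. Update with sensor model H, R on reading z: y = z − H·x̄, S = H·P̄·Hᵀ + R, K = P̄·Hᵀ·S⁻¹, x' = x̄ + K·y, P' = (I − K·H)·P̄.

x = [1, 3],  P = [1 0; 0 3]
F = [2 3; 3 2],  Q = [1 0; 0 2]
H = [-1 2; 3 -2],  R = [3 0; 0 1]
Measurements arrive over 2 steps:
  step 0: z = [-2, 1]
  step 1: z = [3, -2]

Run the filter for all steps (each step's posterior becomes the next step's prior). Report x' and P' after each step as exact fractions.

step 0: x' = [-63/2867, -1727/2867], P' = [2656/2867 3272/2867; 3272/2867 4549/2867]
step 1: x' = [1764435/5087113, 7683693/5087113], P' = [4773184/5087113 5872418/5087113; 5872418/5087113 8122462/5087113]

step 0: x̄ = F·x = [11, 9]
step 0: P̄ = F·P·Fᵀ + Q = [32 24; 24 23]
step 0: y = z − H·x̄ = [-9, -14]
step 0: S = H·P̄·Hᵀ + R = [31 4; 4 93]
step 0: K = P̄·Hᵀ·S⁻¹ = [1296/2867 1424/2867; 1942/2867 718/2867]
step 0: x' = x̄ + K·y = [-63/2867, -1727/2867]
step 0: P' = (I − K·H)·P̄ = [2656/2867 3272/2867; 3272/2867 4549/2867]
step 1: x̄ = F·x = [-87/47, -3643/2867]
step 1: P̄ = F·P·Fᵀ + Q = [1536/47 1406/47; 1406/47 87098/2867]
step 1: y = z − H·x̄ = [10580/2867, 2901/2867]
step 1: S = H·P̄·Hᵀ + R = [107625/2867 56648/2867; 56648/2867 165331/2867]
step 1: K = P̄·Hᵀ·S⁻¹ = [2323884/5087113 2574716/5087113; 3457502/5087113 1372330/5087113]
step 1: x' = x̄ + K·y = [1764435/5087113, 7683693/5087113]
step 1: P' = (I − K·H)·P̄ = [4773184/5087113 5872418/5087113; 5872418/5087113 8122462/5087113]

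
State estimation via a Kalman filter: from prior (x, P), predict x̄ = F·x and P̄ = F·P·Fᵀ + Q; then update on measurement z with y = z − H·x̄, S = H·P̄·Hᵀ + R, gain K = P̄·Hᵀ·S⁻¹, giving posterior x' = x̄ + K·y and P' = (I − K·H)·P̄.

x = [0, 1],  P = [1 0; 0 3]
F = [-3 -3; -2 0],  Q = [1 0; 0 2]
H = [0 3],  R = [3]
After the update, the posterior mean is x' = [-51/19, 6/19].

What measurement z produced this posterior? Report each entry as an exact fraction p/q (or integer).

z = [1]

x̄ = F·x = [-3, 0]
P̄ = F·P·Fᵀ + Q = [37 6; 6 6]
S = H·P̄·Hᵀ + R = [57]
K = P̄·Hᵀ·S⁻¹ = [6/19; 6/19]
x' − x̄ = [6/19, 6/19] = K·y
y = (KᵀK)⁻¹·Kᵀ·(x' − x̄) = [1]
z = y + H·x̄ = [1] + [0] = [1]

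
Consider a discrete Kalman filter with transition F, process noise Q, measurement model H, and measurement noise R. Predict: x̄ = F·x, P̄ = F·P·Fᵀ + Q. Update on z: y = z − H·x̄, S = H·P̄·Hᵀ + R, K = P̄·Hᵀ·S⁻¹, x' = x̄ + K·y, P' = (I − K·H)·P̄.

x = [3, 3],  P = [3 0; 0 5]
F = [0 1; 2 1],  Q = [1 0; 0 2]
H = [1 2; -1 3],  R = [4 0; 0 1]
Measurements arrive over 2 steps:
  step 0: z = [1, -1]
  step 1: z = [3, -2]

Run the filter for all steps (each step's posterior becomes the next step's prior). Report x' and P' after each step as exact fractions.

step 0: x̄ = F·x = [3, 9]
step 0: P̄ = F·P·Fᵀ + Q = [6 5; 5 19]
step 0: y = z − H·x̄ = [-20, -25]
step 0: S = H·P̄·Hᵀ + R = [106 113; 113 148]
step 0: K = P̄·Hᵀ·S⁻¹ = [193/417 -122/417; 488/2919 653/2919]
step 0: x' = x̄ + K·y = [147/139, 62/973]
step 0: P' = (I − K·H)·P̄ = [512/417 130/417; 130/417 521/2919]
step 1: x̄ = F·x = [62/973, 2120/973]
step 1: P̄ = F·P·Fᵀ + Q = [3440/2919 2341/2919; 2341/2919 24335/2919]
step 1: y = z − H·x̄ = [-1383/973, -8244/973]
step 1: S = H·P̄·Hᵀ + R = [121820/2919 144911/2919; 144911/2919 211328/2919]
step 1: K = P̄·Hᵀ·S⁻¹ = [31549/125037 -253678/1625481; 4744/41679 138887/541827]
step 1: x' = x̄ + K·y = [556657/541827, -27956/180609]
step 1: P' = (I − K·H)·P̄ = [1085800/1625481 92458/541827; 92458/541827 25705/180609]

step 0: x' = [147/139, 62/973], P' = [512/417 130/417; 130/417 521/2919]
step 1: x' = [556657/541827, -27956/180609], P' = [1085800/1625481 92458/541827; 92458/541827 25705/180609]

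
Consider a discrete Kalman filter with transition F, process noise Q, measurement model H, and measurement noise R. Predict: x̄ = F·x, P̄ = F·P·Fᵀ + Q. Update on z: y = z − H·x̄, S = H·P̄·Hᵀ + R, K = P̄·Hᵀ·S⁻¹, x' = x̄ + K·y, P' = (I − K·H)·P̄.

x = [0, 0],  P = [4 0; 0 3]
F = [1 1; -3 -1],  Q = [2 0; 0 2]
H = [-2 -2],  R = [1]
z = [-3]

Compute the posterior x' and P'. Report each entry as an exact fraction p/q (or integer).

x̄ = F·x = [0, 0]
P̄ = F·P·Fᵀ + Q = [9 -15; -15 41]
y = z − H·x̄ = [-3]
S = H·P̄·Hᵀ + R = [81]
K = P̄·Hᵀ·S⁻¹ = [4/27; -52/81]
x' = x̄ + K·y = [-4/9, 52/27]
P' = (I − K·H)·P̄ = [65/9 -197/27; -197/27 617/81]

x' = [-4/9, 52/27]
P' = [65/9 -197/27; -197/27 617/81]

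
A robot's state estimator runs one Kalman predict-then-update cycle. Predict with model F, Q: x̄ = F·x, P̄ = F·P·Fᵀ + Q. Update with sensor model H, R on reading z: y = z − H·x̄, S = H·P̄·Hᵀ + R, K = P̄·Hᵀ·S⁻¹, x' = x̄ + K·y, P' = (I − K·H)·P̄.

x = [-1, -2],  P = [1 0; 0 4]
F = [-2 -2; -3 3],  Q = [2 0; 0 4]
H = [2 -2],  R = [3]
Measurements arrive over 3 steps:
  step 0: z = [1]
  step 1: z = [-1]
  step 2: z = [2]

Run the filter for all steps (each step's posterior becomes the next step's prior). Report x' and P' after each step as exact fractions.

step 0: x' = [1226/431, 985/431], P' = [3082/431 2962/431; 2962/431 3163/431]
step 1: x' = [-658234/221785, -536891/221785], P' = [2267246/221785 2117174/221785; 2117174/221785 2132471/221785]
step 2: x' = [435748438/143617319, 286717811/143617319], P' = [1591772362/143617319 1489258822/143617319; 1489258822/143617319 1493959255/143617319]

step 0: x̄ = F·x = [6, -3]
step 0: P̄ = F·P·Fᵀ + Q = [22 -18; -18 49]
step 0: y = z − H·x̄ = [-17]
step 0: S = H·P̄·Hᵀ + R = [431]
step 0: K = P̄·Hᵀ·S⁻¹ = [80/431; -134/431]
step 0: x' = x̄ + K·y = [1226/431, 985/431]
step 0: P' = (I − K·H)·P̄ = [3082/431 2962/431; 2962/431 3163/431]
step 1: x̄ = F·x = [-4422/431, -723/431]
step 1: P̄ = F·P·Fᵀ + Q = [49538/431 -486/431; -486/431 4613/431]
step 1: y = z − H·x̄ = [6967/431]
step 1: S = H·P̄·Hᵀ + R = [221785/431]
step 1: K = P̄·Hᵀ·S⁻¹ = [100048/221785; -10198/221785]
step 1: x' = x̄ + K·y = [-658234/221785, -536891/221785]
step 1: P' = (I − K·H)·P̄ = [2267246/221785 2117174/221785; 2117174/221785 2132471/221785]
step 2: x̄ = F·x = [478050/44357, 364029/221785]
step 2: P̄ = F·P·Fᵀ + Q = [6995966/44357 161730/44357; 161730/44357 2375461/221785]
step 2: y = z − H·x̄ = [-3608872/221785]
step 2: S = H·P̄·Hᵀ + R = [143617319/221785]
step 2: K = P̄·Hᵀ·S⁻¹ = [68342360/143617319; -3133622/143617319]
step 2: x' = x̄ + K·y = [435748438/143617319, 286717811/143617319]
step 2: P' = (I − K·H)·P̄ = [1591772362/143617319 1489258822/143617319; 1489258822/143617319 1493959255/143617319]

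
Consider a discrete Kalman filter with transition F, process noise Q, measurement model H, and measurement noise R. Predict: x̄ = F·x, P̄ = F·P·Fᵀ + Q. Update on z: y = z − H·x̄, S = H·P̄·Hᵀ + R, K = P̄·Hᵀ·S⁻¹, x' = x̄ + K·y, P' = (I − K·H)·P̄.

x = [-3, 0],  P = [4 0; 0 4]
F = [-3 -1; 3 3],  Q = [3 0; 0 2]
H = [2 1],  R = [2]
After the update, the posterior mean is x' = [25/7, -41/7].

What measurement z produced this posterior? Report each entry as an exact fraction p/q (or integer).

z = [1]

x̄ = F·x = [9, -9]
P̄ = F·P·Fᵀ + Q = [43 -48; -48 74]
S = H·P̄·Hᵀ + R = [56]
K = P̄·Hᵀ·S⁻¹ = [19/28; -11/28]
x' − x̄ = [-38/7, 22/7] = K·y
y = (KᵀK)⁻¹·Kᵀ·(x' − x̄) = [-8]
z = y + H·x̄ = [-8] + [9] = [1]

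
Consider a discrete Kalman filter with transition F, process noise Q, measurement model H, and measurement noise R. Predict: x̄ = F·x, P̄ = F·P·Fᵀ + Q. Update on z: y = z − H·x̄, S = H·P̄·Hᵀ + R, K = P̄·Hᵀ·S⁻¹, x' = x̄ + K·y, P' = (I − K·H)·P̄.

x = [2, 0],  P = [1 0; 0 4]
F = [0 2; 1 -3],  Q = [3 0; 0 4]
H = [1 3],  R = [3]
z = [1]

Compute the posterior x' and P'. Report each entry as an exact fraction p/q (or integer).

x' = [265/247, -1/247]
P' = [1884/247 -681/247; -681/247 326/247]

x̄ = F·x = [0, 2]
P̄ = F·P·Fᵀ + Q = [19 -24; -24 41]
y = z − H·x̄ = [-5]
S = H·P̄·Hᵀ + R = [247]
K = P̄·Hᵀ·S⁻¹ = [-53/247; 99/247]
x' = x̄ + K·y = [265/247, -1/247]
P' = (I − K·H)·P̄ = [1884/247 -681/247; -681/247 326/247]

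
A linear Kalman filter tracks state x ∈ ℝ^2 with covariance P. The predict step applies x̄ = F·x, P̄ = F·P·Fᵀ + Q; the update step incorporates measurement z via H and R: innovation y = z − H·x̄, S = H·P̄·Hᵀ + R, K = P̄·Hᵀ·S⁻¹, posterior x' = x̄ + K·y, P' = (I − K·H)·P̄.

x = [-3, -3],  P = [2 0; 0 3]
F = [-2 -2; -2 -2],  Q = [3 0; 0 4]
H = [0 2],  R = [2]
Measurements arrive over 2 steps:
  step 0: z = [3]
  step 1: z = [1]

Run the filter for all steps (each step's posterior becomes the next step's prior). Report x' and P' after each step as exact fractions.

step 0: x' = [24/7, 12/7], P' = [327/49 20/49; 20/49 24/49]
step 1: x' = [-2972/3569, 1256/3569], P' = [24783/3569 1564/3569; 1564/3569 1760/3569]

step 0: x̄ = F·x = [12, 12]
step 0: P̄ = F·P·Fᵀ + Q = [23 20; 20 24]
step 0: y = z − H·x̄ = [-21]
step 0: S = H·P̄·Hᵀ + R = [98]
step 0: K = P̄·Hᵀ·S⁻¹ = [20/49; 24/49]
step 0: x' = x̄ + K·y = [24/7, 12/7]
step 0: P' = (I − K·H)·P̄ = [327/49 20/49; 20/49 24/49]
step 1: x̄ = F·x = [-72/7, -72/7]
step 1: P̄ = F·P·Fᵀ + Q = [1711/49 1564/49; 1564/49 1760/49]
step 1: y = z − H·x̄ = [151/7]
step 1: S = H·P̄·Hᵀ + R = [7138/49]
step 1: K = P̄·Hᵀ·S⁻¹ = [1564/3569; 1760/3569]
step 1: x' = x̄ + K·y = [-2972/3569, 1256/3569]
step 1: P' = (I − K·H)·P̄ = [24783/3569 1564/3569; 1564/3569 1760/3569]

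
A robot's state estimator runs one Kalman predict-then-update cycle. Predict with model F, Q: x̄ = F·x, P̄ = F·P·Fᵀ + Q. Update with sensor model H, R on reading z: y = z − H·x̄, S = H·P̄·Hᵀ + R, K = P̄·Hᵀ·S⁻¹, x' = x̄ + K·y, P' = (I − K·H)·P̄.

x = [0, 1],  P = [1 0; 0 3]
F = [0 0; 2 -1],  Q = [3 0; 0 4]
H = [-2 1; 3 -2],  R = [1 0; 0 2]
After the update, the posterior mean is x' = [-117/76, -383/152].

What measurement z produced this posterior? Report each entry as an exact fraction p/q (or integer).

x̄ = F·x = [0, -1]
P̄ = F·P·Fᵀ + Q = [3 0; 0 11]
S = H·P̄·Hᵀ + R = [24 -40; -40 73]
K = P̄·Hᵀ·S⁻¹ = [-39/76 -3/19; -77/152 -11/19]
x' − x̄ = [-117/76, -231/152] = K·y
y = (KᵀK)⁻¹·Kᵀ·(x' − x̄) = [3, 0]
z = y + H·x̄ = [3, 0] + [-1, 2] = [2, 2]

z = [2, 2]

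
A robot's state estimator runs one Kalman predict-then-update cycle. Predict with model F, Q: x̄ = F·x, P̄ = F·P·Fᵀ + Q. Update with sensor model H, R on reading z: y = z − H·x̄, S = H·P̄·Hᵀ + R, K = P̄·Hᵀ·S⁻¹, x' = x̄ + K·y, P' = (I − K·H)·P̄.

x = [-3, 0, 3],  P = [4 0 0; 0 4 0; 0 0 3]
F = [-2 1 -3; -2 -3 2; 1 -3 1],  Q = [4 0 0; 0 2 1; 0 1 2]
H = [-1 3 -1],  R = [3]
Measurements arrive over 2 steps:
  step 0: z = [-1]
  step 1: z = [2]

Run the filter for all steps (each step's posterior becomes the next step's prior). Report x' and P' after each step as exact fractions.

step 0: x̄ = F·x = [-3, 12, 0]
step 0: P̄ = F·P·Fᵀ + Q = [51 -14 -29; -14 66 35; -29 35 45]
step 0: y = z − H·x̄ = [-40]
step 0: S = H·P̄·Hᵀ + R = [509]
step 0: K = P̄·Hᵀ·S⁻¹ = [-64/509; 177/509; 89/509]
step 0: x' = x̄ + K·y = [1033/509, -972/509, -3560/509]
step 0: P' = (I − K·H)·P̄ = [21863/509 4202/509 -9065/509; 4202/509 2265/509 2062/509; -9065/509 2062/509 14984/509]
step 1: x̄ = F·x = [7642/509, -6270/509, 389/509]
step 1: P̄ = F·P·Fᵀ + Q = [88649/509 12113/509 -114/509; 12113/509 266991/509 1184/509; -114/509 1184/509 2536/509]
step 1: y = z − H·x̄ = [27859/509]
step 1: S = H·P̄·Hᵀ + R = [2415621/509]
step 1: K = P̄·Hᵀ·S⁻¹ = [-52196/2415621; 787676/2415621; 1130/2415621]
step 1: x' = x̄ + K·y = [2570054/185817, 1027342/185817, 146767/185817]
step 1: P' = (I − K·H)·P̄ = [415359457/2415621 138259241/2415621 -425146/2415621; 138259241/2415621 48164215/2415621 3870376/2415621; -425146/2415621 3870376/2415621 12032884/2415621]

step 0: x' = [1033/509, -972/509, -3560/509], P' = [21863/509 4202/509 -9065/509; 4202/509 2265/509 2062/509; -9065/509 2062/509 14984/509]
step 1: x' = [2570054/185817, 1027342/185817, 146767/185817], P' = [415359457/2415621 138259241/2415621 -425146/2415621; 138259241/2415621 48164215/2415621 3870376/2415621; -425146/2415621 3870376/2415621 12032884/2415621]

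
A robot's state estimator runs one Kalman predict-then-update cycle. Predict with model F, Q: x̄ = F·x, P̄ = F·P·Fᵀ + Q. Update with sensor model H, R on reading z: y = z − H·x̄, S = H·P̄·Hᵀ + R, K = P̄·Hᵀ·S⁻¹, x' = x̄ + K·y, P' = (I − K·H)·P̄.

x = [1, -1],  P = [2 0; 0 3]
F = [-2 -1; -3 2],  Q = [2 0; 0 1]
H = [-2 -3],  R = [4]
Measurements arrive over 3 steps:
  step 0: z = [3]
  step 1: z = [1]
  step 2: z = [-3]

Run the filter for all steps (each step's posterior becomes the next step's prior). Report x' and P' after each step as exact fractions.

step 0: x̄ = F·x = [-1, -5]
step 0: P̄ = F·P·Fᵀ + Q = [13 6; 6 31]
step 0: y = z − H·x̄ = [-14]
step 0: S = H·P̄·Hᵀ + R = [407]
step 0: K = P̄·Hᵀ·S⁻¹ = [-4/37; -105/407]
step 0: x' = x̄ + K·y = [19/37, -565/407]
step 0: P' = (I − K·H)·P̄ = [305/37 -198/37; -198/37 1592/407]
step 1: x̄ = F·x = [147/407, -1757/407]
step 1: P̄ = F·P·Fᵀ + Q = [7114/407 19124/407; 19124/407 63106/407]
step 1: y = z − H·x̄ = [-4570/407]
step 1: S = H·P̄·Hᵀ + R = [827526/407]
step 1: K = P̄·Hᵀ·S⁻¹ = [-35800/413763; -113783/413763]
step 1: x' = x̄ + K·y = [551423/413763, -508583/413763]
step 1: P' = (I − K·H)·P̄ = [934226/413763 -575084/413763; -575084/413763 535100/413763]
step 2: x̄ = F·x = [-31277/21777, -2671435/413763]
step 2: P̄ = F·P·Fᵀ + Q = [147326/21777 268960/21777; 268960/21777 17863205/413763]
step 2: y = z − H·x̄ = [-614360/24339]
step 2: S = H·P̄·Hᵀ + R = [13820209/24339]
step 2: K = P̄·Hᵀ·S⁻¹ = [-1231124/13820209; -3753535/13820209]
step 2: x' = x̄ + K·y = [190852867/234943553, 93782815/234943553]
step 2: P' = (I − K·H)·P̄ = [530799086/234943553 -325960580/234943553; -325960580/234943553 302387180/234943553]

step 0: x' = [19/37, -565/407], P' = [305/37 -198/37; -198/37 1592/407]
step 1: x' = [551423/413763, -508583/413763], P' = [934226/413763 -575084/413763; -575084/413763 535100/413763]
step 2: x' = [190852867/234943553, 93782815/234943553], P' = [530799086/234943553 -325960580/234943553; -325960580/234943553 302387180/234943553]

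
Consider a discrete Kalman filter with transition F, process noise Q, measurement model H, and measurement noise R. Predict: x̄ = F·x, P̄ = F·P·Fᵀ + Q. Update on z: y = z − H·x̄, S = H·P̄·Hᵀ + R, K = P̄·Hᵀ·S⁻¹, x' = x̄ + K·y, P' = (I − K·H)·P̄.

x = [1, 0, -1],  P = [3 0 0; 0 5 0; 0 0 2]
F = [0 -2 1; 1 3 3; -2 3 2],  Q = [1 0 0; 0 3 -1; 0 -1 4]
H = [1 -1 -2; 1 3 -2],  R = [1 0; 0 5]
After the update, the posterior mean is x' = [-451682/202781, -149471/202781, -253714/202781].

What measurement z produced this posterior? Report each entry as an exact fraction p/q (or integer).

z = [1, -2]

x̄ = F·x = [-1, -2, -4]
P̄ = F·P·Fᵀ + Q = [23 -24 -26; -24 69 50; -26 50 69]
S = H·P̄·Hᵀ + R = [721 -52; -52 285]
K = P̄·Hᵀ·S⁻¹ = [28371/202781 7311/202781; -50689/202781 49807/202781; -61718/202781 -21222/202781]
x' − x̄ = [-248901/202781, 256091/202781, 557410/202781] = K·y
y = (KᵀK)⁻¹·Kᵀ·(x' − x̄) = [-8, -3]
z = y + H·x̄ = [-8, -3] + [9, 1] = [1, -2]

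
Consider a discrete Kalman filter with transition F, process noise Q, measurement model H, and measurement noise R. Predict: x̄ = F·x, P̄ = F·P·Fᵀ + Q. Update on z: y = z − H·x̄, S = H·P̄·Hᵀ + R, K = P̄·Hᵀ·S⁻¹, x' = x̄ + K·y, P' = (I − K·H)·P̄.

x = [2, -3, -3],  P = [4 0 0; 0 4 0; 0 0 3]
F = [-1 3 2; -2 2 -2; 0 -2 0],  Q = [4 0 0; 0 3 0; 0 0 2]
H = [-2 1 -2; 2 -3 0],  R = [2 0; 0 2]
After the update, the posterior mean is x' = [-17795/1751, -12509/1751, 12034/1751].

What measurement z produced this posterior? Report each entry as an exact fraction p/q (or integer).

z = [-1, 1]

x̄ = F·x = [-17, -4, 6]
P̄ = F·P·Fᵀ + Q = [56 20 -24; 20 47 -16; -24 -16 18]
S = H·P̄·Hᵀ + R = [137 -205; -205 409]
K = P̄·Hᵀ·S⁻¹ = [-917/1751 -237/1751; -2377/7004 -2921/7004; -409/3502 -205/3502]
x' − x̄ = [11972/1751, -5505/1751, 1528/1751] = K·y
y = (KᵀK)⁻¹·Kᵀ·(x' − x̄) = [-19, 23]
z = y + H·x̄ = [-19, 23] + [18, -22] = [-1, 1]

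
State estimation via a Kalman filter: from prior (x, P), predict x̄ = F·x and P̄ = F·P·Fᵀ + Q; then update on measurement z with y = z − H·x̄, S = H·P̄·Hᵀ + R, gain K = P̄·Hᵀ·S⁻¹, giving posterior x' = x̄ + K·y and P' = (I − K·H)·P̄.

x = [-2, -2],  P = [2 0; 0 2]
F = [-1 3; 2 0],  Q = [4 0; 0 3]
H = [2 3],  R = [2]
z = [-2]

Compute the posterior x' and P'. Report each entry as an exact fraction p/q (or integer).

x̄ = F·x = [-4, -4]
P̄ = F·P·Fᵀ + Q = [24 -4; -4 11]
y = z − H·x̄ = [18]
S = H·P̄·Hᵀ + R = [149]
K = P̄·Hᵀ·S⁻¹ = [36/149; 25/149]
x' = x̄ + K·y = [52/149, -146/149]
P' = (I − K·H)·P̄ = [2280/149 -1496/149; -1496/149 1014/149]

x' = [52/149, -146/149]
P' = [2280/149 -1496/149; -1496/149 1014/149]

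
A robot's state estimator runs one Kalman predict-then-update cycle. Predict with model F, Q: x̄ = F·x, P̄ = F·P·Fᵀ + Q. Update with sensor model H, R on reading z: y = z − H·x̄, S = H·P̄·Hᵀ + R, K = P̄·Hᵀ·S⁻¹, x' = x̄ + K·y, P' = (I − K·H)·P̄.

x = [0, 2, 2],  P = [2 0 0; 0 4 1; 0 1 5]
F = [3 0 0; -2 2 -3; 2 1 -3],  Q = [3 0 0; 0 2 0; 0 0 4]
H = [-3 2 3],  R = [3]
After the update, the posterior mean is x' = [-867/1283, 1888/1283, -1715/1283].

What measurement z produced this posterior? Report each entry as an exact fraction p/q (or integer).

x̄ = F·x = [0, -2, -4]
P̄ = F·P·Fᵀ + Q = [21 -12 12; -12 59 36; 12 36 55]
S = H·P̄·Hᵀ + R = [1283]
K = P̄·Hᵀ·S⁻¹ = [-51/1283; 262/1283; 201/1283]
x' − x̄ = [-867/1283, 4454/1283, 3417/1283] = K·y
y = (KᵀK)⁻¹·Kᵀ·(x' − x̄) = [17]
z = y + H·x̄ = [17] + [-16] = [1]

z = [1]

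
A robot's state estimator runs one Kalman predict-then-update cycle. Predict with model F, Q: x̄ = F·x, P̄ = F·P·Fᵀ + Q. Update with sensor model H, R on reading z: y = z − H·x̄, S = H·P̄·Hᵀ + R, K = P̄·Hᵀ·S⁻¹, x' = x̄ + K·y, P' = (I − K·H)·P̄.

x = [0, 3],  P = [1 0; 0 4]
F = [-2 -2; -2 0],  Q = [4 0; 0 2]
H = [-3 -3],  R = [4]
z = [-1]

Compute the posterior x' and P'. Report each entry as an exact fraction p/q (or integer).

x̄ = F·x = [-6, 0]
P̄ = F·P·Fᵀ + Q = [24 4; 4 6]
y = z − H·x̄ = [-19]
S = H·P̄·Hᵀ + R = [346]
K = P̄·Hᵀ·S⁻¹ = [-42/173; -15/173]
x' = x̄ + K·y = [-240/173, 285/173]
P' = (I − K·H)·P̄ = [624/173 -568/173; -568/173 588/173]

x' = [-240/173, 285/173]
P' = [624/173 -568/173; -568/173 588/173]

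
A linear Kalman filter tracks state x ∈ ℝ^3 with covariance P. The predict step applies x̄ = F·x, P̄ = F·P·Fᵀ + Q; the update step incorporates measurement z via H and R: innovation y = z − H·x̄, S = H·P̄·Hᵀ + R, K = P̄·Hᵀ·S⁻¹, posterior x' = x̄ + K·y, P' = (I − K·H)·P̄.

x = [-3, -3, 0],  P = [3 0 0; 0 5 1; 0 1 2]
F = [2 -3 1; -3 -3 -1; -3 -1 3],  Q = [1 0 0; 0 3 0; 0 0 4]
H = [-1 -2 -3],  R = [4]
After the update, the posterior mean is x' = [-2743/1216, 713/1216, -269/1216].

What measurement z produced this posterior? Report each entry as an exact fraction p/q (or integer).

z = [2]

x̄ = F·x = [3, 18, 12]
P̄ = F·P·Fᵀ + Q = [54 25 -7; 25 83 28; -7 28 48]
S = H·P̄·Hᵀ + R = [1216]
K = P̄·Hᵀ·S⁻¹ = [-83/1216; -275/1216; -193/1216]
x' − x̄ = [-6391/1216, -21175/1216, -14861/1216] = K·y
y = (KᵀK)⁻¹·Kᵀ·(x' − x̄) = [77]
z = y + H·x̄ = [77] + [-75] = [2]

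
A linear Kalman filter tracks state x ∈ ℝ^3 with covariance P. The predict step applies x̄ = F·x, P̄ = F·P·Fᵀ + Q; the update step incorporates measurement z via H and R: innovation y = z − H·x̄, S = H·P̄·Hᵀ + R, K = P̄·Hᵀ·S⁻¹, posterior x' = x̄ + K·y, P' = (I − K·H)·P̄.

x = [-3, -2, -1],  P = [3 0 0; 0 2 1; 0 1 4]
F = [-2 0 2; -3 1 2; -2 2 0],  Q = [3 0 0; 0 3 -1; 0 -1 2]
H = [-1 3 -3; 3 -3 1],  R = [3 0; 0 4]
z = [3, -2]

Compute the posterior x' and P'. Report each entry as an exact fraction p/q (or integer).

x' = [18867/6205, 5536/1241, 14989/6205]
P' = [129324/6205 33585/1241 122703/6205; 33585/1241 44793/1241 33212/1241; 122703/6205 33212/1241 125931/6205]

x̄ = F·x = [4, 5, 2]
P̄ = F·P·Fᵀ + Q = [31 36 16; 36 52 25; 16 25 22]
y = z − H·x̄ = [-2, -1]
S = H·P̄·Hᵀ + R = [130 -55; -55 71]
K = P̄·Hᵀ·S⁻¹ = [2114/6205 345/1241; 386/1241 -103/1241; -772/6205 -207/1241]
x' = x̄ + K·y = [18867/6205, 5536/1241, 14989/6205]
P' = (I − K·H)·P̄ = [129324/6205 33585/1241 122703/6205; 33585/1241 44793/1241 33212/1241; 122703/6205 33212/1241 125931/6205]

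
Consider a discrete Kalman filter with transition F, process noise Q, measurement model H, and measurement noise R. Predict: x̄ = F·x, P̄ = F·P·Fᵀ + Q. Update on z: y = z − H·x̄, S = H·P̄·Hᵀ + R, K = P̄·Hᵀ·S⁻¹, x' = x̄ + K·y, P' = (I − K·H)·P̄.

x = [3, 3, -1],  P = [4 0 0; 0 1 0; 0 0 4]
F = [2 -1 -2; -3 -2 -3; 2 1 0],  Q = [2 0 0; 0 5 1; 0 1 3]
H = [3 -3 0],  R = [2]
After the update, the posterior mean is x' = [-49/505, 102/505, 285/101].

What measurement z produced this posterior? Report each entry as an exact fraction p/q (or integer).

z = [-1]

x̄ = F·x = [5, -12, 9]
P̄ = F·P·Fᵀ + Q = [35 2 15; 2 81 -25; 15 -25 20]
S = H·P̄·Hᵀ + R = [1010]
K = P̄·Hᵀ·S⁻¹ = [99/1010; -237/1010; 12/101]
x' − x̄ = [-2574/505, 6162/505, -624/101] = K·y
y = (KᵀK)⁻¹·Kᵀ·(x' − x̄) = [-52]
z = y + H·x̄ = [-52] + [51] = [-1]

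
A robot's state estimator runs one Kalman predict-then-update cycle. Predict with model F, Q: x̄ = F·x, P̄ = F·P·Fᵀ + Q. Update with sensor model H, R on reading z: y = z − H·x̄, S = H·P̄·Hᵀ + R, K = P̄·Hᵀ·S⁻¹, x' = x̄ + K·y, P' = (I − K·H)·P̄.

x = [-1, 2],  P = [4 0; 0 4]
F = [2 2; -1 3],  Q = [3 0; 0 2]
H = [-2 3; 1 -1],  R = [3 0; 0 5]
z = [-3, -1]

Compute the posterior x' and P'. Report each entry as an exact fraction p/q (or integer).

x' = [-216/499, -1661/1497]
P' = [19599/998 6717/499; 6717/499 14276/1497]

x̄ = F·x = [2, 7]
P̄ = F·P·Fᵀ + Q = [35 16; 16 42]
y = z − H·x̄ = [-20, 4]
S = H·P̄·Hᵀ + R = [329 -116; -116 50]
K = P̄·Hᵀ·S⁻¹ = [184/499 1233/998; 842/1497 1175/1497]
x' = x̄ + K·y = [-216/499, -1661/1497]
P' = (I − K·H)·P̄ = [19599/998 6717/499; 6717/499 14276/1497]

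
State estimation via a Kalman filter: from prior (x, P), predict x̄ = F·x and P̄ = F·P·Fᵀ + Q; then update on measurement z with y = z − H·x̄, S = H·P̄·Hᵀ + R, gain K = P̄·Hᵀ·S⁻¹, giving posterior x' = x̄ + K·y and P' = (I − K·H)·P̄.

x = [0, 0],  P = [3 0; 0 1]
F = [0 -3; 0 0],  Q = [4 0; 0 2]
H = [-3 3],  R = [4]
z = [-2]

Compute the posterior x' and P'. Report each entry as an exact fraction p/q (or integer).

x' = [78/139, -12/139]
P' = [286/139 234/139; 234/139 242/139]

x̄ = F·x = [0, 0]
P̄ = F·P·Fᵀ + Q = [13 0; 0 2]
y = z − H·x̄ = [-2]
S = H·P̄·Hᵀ + R = [139]
K = P̄·Hᵀ·S⁻¹ = [-39/139; 6/139]
x' = x̄ + K·y = [78/139, -12/139]
P' = (I − K·H)·P̄ = [286/139 234/139; 234/139 242/139]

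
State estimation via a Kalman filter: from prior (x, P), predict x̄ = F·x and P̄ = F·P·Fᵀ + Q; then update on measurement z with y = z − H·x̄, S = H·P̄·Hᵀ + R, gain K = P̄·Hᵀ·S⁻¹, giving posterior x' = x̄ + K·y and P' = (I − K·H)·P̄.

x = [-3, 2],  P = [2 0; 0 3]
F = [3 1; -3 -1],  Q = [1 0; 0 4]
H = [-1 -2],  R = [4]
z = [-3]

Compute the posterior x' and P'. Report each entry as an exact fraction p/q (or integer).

x' = [-107/21, 89/21]
P' = [262/21 -151/21; -151/21 209/42]

x̄ = F·x = [-7, 7]
P̄ = F·P·Fᵀ + Q = [22 -21; -21 25]
y = z − H·x̄ = [4]
S = H·P̄·Hᵀ + R = [42]
K = P̄·Hᵀ·S⁻¹ = [10/21; -29/42]
x' = x̄ + K·y = [-107/21, 89/21]
P' = (I − K·H)·P̄ = [262/21 -151/21; -151/21 209/42]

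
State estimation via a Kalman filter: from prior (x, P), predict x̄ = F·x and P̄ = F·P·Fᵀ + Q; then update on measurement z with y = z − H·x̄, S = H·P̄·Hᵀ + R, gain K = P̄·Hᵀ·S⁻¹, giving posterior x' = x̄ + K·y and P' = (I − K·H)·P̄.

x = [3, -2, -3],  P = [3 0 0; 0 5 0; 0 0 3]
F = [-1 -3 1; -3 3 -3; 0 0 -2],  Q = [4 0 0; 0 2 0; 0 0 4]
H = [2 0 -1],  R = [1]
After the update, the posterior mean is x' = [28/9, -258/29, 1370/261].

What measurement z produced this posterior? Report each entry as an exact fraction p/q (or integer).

x̄ = F·x = [0, -6, 6]
P̄ = F·P·Fᵀ + Q = [55 -45 -6; -45 101 18; -6 18 16]
S = H·P̄·Hᵀ + R = [261]
K = P̄·Hᵀ·S⁻¹ = [4/9; -12/29; -28/261]
x' − x̄ = [28/9, -84/29, -196/261] = K·y
y = (KᵀK)⁻¹·Kᵀ·(x' − x̄) = [7]
z = y + H·x̄ = [7] + [-6] = [1]

z = [1]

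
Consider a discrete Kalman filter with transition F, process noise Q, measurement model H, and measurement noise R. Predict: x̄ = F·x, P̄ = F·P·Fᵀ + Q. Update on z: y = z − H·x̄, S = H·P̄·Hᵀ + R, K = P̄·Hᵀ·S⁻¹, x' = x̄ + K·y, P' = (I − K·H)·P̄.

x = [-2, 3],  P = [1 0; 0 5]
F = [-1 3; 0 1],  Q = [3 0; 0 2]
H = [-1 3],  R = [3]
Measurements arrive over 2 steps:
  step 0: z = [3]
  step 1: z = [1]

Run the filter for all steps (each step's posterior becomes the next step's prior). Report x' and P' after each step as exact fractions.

step 0: x' = [51/5, 21/5], P' = [1209/25 399/25; 399/25 139/25]
step 1: x' = [1714/603, 283/201], P' = [1100/201 119/67; 119/67 60/67]

step 0: x̄ = F·x = [11, 3]
step 0: P̄ = F·P·Fᵀ + Q = [49 15; 15 7]
step 0: y = z − H·x̄ = [5]
step 0: S = H·P̄·Hᵀ + R = [25]
step 0: K = P̄·Hᵀ·S⁻¹ = [-4/25; 6/25]
step 0: x' = x̄ + K·y = [51/5, 21/5]
step 0: P' = (I − K·H)·P̄ = [1209/25 399/25; 399/25 139/25]
step 1: x̄ = F·x = [12/5, 21/5]
step 1: P̄ = F·P·Fᵀ + Q = [141/25 18/25; 18/25 189/25]
step 1: y = z − H·x̄ = [-46/5]
step 1: S = H·P̄·Hᵀ + R = [1809/25]
step 1: K = P̄·Hᵀ·S⁻¹ = [-29/603; 61/201]
step 1: x' = x̄ + K·y = [1714/603, 283/201]
step 1: P' = (I − K·H)·P̄ = [1100/201 119/67; 119/67 60/67]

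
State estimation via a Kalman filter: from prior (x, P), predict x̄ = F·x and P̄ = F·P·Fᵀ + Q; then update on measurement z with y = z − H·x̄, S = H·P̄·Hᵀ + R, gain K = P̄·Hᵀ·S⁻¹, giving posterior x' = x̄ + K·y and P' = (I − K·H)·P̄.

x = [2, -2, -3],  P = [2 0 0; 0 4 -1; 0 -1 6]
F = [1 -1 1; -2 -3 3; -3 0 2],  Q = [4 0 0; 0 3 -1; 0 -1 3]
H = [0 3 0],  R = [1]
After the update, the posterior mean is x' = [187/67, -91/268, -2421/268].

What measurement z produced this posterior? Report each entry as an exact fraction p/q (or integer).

z = [-1]

x̄ = F·x = [1, -7, -12]
P̄ = F·P·Fᵀ + Q = [18 32 8; 32 119 53; 8 53 45]
S = H·P̄·Hᵀ + R = [1072]
K = P̄·Hᵀ·S⁻¹ = [6/67; 357/1072; 159/1072]
x' − x̄ = [120/67, 1785/268, 795/268] = K·y
y = (KᵀK)⁻¹·Kᵀ·(x' − x̄) = [20]
z = y + H·x̄ = [20] + [-21] = [-1]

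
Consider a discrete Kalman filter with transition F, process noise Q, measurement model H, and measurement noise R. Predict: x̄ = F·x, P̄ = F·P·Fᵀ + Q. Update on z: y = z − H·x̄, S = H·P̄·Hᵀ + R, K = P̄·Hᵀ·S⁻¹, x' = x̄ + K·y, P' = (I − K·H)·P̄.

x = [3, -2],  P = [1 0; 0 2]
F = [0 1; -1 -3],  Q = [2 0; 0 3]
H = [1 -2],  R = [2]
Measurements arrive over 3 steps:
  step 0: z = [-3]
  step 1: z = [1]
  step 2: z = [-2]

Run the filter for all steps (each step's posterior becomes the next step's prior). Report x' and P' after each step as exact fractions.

step 0: x' = [-78/59, 52/59], P' = [108/59 46/59; 46/59 48/59]
step 1: x' = [507/836, -142/627], P' = [755/418 166/209; 166/209 521/627]
step 2: x' = [-43671/108070, 168387/216140], P' = [97508/54035 42857/54035; 42857/54035 89741/108070]

step 0: x̄ = F·x = [-2, 3]
step 0: P̄ = F·P·Fᵀ + Q = [4 -6; -6 22]
step 0: y = z − H·x̄ = [5]
step 0: S = H·P̄·Hᵀ + R = [118]
step 0: K = P̄·Hᵀ·S⁻¹ = [8/59; -25/59]
step 0: x' = x̄ + K·y = [-78/59, 52/59]
step 0: P' = (I − K·H)·P̄ = [108/59 46/59; 46/59 48/59]
step 1: x̄ = F·x = [52/59, -78/59]
step 1: P̄ = F·P·Fᵀ + Q = [166/59 -190/59; -190/59 993/59]
step 1: y = z − H·x̄ = [-149/59]
step 1: S = H·P̄·Hᵀ + R = [5016/59]
step 1: K = P̄·Hᵀ·S⁻¹ = [91/836; -272/627]
step 1: x' = x̄ + K·y = [507/836, -142/627]
step 1: P' = (I − K·H)·P̄ = [755/418 166/209; 166/209 521/627]
step 2: x̄ = F·x = [-142/627, 61/836]
step 2: P̄ = F·P·Fᵀ + Q = [1775/627 -687/209; -687/209 7127/418]
step 2: y = z − H·x̄ = [-2041/1254]
step 2: S = H·P̄·Hᵀ + R = [54035/627]
step 2: K = P̄·Hᵀ·S⁻¹ = [5897/54035; -23442/54035]
step 2: x' = x̄ + K·y = [-43671/108070, 168387/216140]
step 2: P' = (I − K·H)·P̄ = [97508/54035 42857/54035; 42857/54035 89741/108070]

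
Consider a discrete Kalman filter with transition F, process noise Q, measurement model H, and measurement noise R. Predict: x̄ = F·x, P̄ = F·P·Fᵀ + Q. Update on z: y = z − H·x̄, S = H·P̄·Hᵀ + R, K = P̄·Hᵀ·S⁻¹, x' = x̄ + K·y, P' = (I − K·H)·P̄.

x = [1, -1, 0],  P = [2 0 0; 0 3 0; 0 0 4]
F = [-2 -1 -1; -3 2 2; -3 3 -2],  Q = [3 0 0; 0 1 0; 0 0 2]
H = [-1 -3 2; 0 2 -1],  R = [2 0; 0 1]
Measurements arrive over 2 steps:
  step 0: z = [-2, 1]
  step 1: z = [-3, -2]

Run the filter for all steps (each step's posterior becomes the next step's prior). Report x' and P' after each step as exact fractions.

step 0: x̄ = F·x = [-1, -5, -6]
step 0: P̄ = F·P·Fᵀ + Q = [18 -2 11; -2 47 20; 11 20 63]
step 0: y = z − H·x̄ = [-6, 5]
step 0: S = H·P̄·Hᵀ + R = [399 -253; -253 172]
step 0: K = P̄·Hᵀ·S⁻¹ = [-2075/4619 -3455/4619; 1694/4619 4479/4619; 3641/4619 4738/4619]
step 0: x' = x̄ + K·y = [-9444/4619, -10864/4619, -25870/4619]
step 0: P' = (I − K·H)·P̄ = [52067/4619 41007/4619 85469/4619; 41007/4619 53353/4619 102227/4619; 85469/4619 102227/4619 199716/4619]
step 1: x̄ = F·x = [55622/4619, -1456/149, 47480/4619]
step 1: P̄ = F·P·Fᵀ + Q = [1185552/4619 -23520/149 924810/4619; -23520/149 25342/149 -13574/149; 924810/4619 -13574/149 817660/4619]
step 1: y = z − H·x̄ = [-188603/4619, 128514/4619]
step 1: S = H·P̄·Hᵀ + R = [8511416/4619 -6911440/4619; -6911440/4619 5647863/4619]
step 1: K = P̄·Hᵀ·S⁻¹ = [-19800411/16416358 -15578490/8208179; -19327409/32832716 -3017846/8208179; -17599549/16416358 -13179944/8208179]
step 1: x' = x̄ + K·y = [139298431/16416358, 132480625/32832716, 153964445/16416358]
step 1: P' = (I − K·H)·P̄ = [181126998/8208179 130169607/8208179 275917704/8208179; 130169607/8208179 228940421/16416358 231958267/8208179; 275917704/8208179 231958267/8208179 477096478/8208179]

step 0: x' = [-9444/4619, -10864/4619, -25870/4619], P' = [52067/4619 41007/4619 85469/4619; 41007/4619 53353/4619 102227/4619; 85469/4619 102227/4619 199716/4619]
step 1: x' = [139298431/16416358, 132480625/32832716, 153964445/16416358], P' = [181126998/8208179 130169607/8208179 275917704/8208179; 130169607/8208179 228940421/16416358 231958267/8208179; 275917704/8208179 231958267/8208179 477096478/8208179]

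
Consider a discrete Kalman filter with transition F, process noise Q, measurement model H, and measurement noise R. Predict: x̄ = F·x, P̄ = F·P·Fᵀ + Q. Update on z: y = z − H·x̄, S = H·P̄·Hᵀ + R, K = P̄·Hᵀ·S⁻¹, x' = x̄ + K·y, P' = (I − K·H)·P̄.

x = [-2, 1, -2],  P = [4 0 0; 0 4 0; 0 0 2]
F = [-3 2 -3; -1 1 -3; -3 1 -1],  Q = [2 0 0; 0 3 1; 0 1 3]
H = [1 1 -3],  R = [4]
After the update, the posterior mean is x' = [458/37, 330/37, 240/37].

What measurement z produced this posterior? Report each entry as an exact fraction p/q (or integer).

x̄ = F·x = [14, 9, 9]
P̄ = F·P·Fᵀ + Q = [72 38 50; 38 29 23; 50 23 45]
S = H·P̄·Hᵀ + R = [148]
K = P̄·Hᵀ·S⁻¹ = [-10/37; -1/74; -31/74]
x' − x̄ = [-60/37, -3/37, -93/37] = K·y
y = (KᵀK)⁻¹·Kᵀ·(x' − x̄) = [6]
z = y + H·x̄ = [6] + [-4] = [2]

z = [2]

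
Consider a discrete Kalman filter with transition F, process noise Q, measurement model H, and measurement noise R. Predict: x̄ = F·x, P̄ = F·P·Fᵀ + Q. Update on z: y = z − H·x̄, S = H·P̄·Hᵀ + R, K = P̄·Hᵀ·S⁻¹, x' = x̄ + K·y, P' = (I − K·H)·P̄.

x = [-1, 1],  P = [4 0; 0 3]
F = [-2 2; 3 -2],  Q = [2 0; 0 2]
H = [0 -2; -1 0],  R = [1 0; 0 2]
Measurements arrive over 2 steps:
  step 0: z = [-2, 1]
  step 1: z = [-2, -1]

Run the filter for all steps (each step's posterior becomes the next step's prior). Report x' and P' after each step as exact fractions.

step 0: x' = [-161/208, 103/104], P' = [141/104 -3/52; -3/52 19/78]
step 1: x' = [37447/50678, 22758/25339], P' = [30562/25339 -1511/25339; -1511/25339 6123/25339]

step 0: x̄ = F·x = [4, -5]
step 0: P̄ = F·P·Fᵀ + Q = [30 -36; -36 50]
step 0: y = z − H·x̄ = [-12, 5]
step 0: S = H·P̄·Hᵀ + R = [201 -72; -72 32]
step 0: K = P̄·Hᵀ·S⁻¹ = [3/26 -141/208; -19/39 3/104]
step 0: x' = x̄ + K·y = [-161/208, 103/104]
step 0: P' = (I − K·H)·P̄ = [141/104 -3/52; -3/52 19/78]
step 1: x̄ = F·x = [367/104, -895/208]
step 1: P̄ = F·P·Fᵀ + Q = [691/78 -1511/156; -1511/156 4951/312]
step 1: y = z − H·x̄ = [-1103/104, 263/104]
step 1: S = H·P̄·Hᵀ + R = [5029/78 -1511/78; -1511/78 847/78]
step 1: K = P̄·Hᵀ·S⁻¹ = [3022/25339 -15281/25339; -12246/25339 1511/50678]
step 1: x' = x̄ + K·y = [37447/50678, 22758/25339]
step 1: P' = (I − K·H)·P̄ = [30562/25339 -1511/25339; -1511/25339 6123/25339]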